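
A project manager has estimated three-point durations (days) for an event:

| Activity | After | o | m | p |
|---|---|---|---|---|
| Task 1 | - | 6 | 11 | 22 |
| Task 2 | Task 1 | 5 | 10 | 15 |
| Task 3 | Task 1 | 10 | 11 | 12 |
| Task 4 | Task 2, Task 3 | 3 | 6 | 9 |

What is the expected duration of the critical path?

te_Task 1 = (6 + 4·11 + 22)/6 = 72/6 = 12
te_Task 2 = (5 + 4·10 + 15)/6 = 60/6 = 10
te_Task 3 = (10 + 4·11 + 12)/6 = 66/6 = 11
te_Task 4 = (3 + 4·6 + 9)/6 = 36/6 = 6

Forward pass:
ES_Task 1 = 0; EF_Task 1 = 12
ES_Task 2 = 12; EF_Task 2 = 12+10 = 22
ES_Task 3 = 12; EF_Task 3 = 12+11 = 23
ES_Task 4 = max(EF_Task 2=22, EF_Task 3=23) = 23; EF_Task 4 = 23+6 = 29
Expected project duration μ = 29 days. Critical path: Task 1 → Task 3 → Task 4.

29 days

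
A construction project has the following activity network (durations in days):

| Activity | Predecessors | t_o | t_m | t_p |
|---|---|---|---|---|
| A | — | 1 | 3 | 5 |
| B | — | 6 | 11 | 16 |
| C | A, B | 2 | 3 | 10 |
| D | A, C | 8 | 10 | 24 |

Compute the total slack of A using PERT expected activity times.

8 days

te_A = (1 + 4·3 + 5)/6 = 18/6 = 3
te_B = (6 + 4·11 + 16)/6 = 66/6 = 11
te_C = (2 + 4·3 + 10)/6 = 24/6 = 4
te_D = (8 + 4·10 + 24)/6 = 72/6 = 12

Forward pass:
ES_A = 0; EF_A = 3
ES_B = 0; EF_B = 11
ES_C = max(EF_A=3, EF_B=11) = 11; EF_C = 11+4 = 15
ES_D = max(EF_A=3, EF_C=15) = 15; EF_D = 15+12 = 27
Expected project duration μ = 27 days. Critical path: B → C → D.

Backward pass:
LF_D = 27; LS_D = 27−12 = 15
LF_C = LS_D = 15; LS_C = 15−4 = 11
LF_B = LS_C = 11; LS_B = 11−11 = 0
LF_A = min(LS_C=11, LS_D=15) = 11; LS_A = 11−3 = 8
Slack_A = LS_A − ES_A = 8 − 0 = 8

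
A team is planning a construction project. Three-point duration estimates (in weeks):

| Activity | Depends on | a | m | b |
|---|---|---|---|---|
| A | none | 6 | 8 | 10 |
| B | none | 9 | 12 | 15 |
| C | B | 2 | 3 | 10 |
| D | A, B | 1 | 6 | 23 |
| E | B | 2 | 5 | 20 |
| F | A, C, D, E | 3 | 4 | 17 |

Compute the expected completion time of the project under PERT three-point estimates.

te_A = (6 + 4·8 + 10)/6 = 48/6 = 8
te_B = (9 + 4·12 + 15)/6 = 72/6 = 12
te_C = (2 + 4·3 + 10)/6 = 24/6 = 4
te_D = (1 + 4·6 + 23)/6 = 48/6 = 8
te_E = (2 + 4·5 + 20)/6 = 42/6 = 7
te_F = (3 + 4·4 + 17)/6 = 36/6 = 6

Forward pass:
ES_A = 0; EF_A = 8
ES_B = 0; EF_B = 12
ES_C = 12; EF_C = 12+4 = 16
ES_D = max(EF_A=8, EF_B=12) = 12; EF_D = 12+8 = 20
ES_E = 12; EF_E = 12+7 = 19
ES_F = max(EF_A=8, EF_C=16, EF_D=20, EF_E=19) = 20; EF_F = 20+6 = 26
Expected project duration μ = 26 weeks. Critical path: B → D → F.

26 weeks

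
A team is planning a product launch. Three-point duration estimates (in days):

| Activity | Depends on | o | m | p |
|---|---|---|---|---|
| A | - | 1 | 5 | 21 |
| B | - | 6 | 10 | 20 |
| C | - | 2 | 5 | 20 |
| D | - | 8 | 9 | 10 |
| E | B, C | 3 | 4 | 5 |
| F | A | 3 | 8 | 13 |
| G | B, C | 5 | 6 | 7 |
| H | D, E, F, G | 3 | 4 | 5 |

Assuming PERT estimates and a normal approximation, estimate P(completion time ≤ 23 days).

te_A = (1 + 4·5 + 21)/6 = 42/6 = 7; σ²_A = ((21−1)/6)² = 11.111
te_B = (6 + 4·10 + 20)/6 = 66/6 = 11; σ²_B = ((20−6)/6)² = 5.444
te_C = (2 + 4·5 + 20)/6 = 42/6 = 7; σ²_C = ((20−2)/6)² = 9.000
te_D = (8 + 4·9 + 10)/6 = 54/6 = 9; σ²_D = ((10−8)/6)² = 0.111
te_E = (3 + 4·4 + 5)/6 = 24/6 = 4; σ²_E = ((5−3)/6)² = 0.111
te_F = (3 + 4·8 + 13)/6 = 48/6 = 8; σ²_F = ((13−3)/6)² = 2.778
te_G = (5 + 4·6 + 7)/6 = 36/6 = 6; σ²_G = ((7−5)/6)² = 0.111
te_H = (3 + 4·4 + 5)/6 = 24/6 = 4; σ²_H = ((5−3)/6)² = 0.111

Forward pass:
ES_A = 0; EF_A = 7
ES_B = 0; EF_B = 11
ES_C = 0; EF_C = 7
ES_D = 0; EF_D = 9
ES_E = max(EF_B=11, EF_C=7) = 11; EF_E = 11+4 = 15
ES_F = 7; EF_F = 7+8 = 15
ES_G = max(EF_B=11, EF_C=7) = 11; EF_G = 11+6 = 17
ES_H = max(EF_D=9, EF_E=15, EF_F=15, EF_G=17) = 17; EF_H = 17+4 = 21
Expected project duration μ = 21 days. Critical path: B → G → H.

Variance along critical path = 5.444 + 0.111 + 0.111 = 5.667; σ = √5.667 = 2.380 days.
Z = (23 − 21) / 2.380 = 0.840
P(T ≤ 23) = Φ(0.840) ≈ 0.800

0.800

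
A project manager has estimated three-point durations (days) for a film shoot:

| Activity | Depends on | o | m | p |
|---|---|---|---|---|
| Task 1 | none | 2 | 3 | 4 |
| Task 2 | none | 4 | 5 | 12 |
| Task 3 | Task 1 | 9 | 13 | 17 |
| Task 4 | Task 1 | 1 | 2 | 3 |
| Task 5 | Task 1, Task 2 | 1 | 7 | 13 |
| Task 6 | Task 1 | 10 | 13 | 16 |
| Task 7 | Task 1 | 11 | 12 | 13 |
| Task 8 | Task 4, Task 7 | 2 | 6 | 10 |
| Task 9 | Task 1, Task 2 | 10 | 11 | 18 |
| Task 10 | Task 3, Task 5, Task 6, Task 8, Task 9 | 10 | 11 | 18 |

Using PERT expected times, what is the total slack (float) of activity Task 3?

5 days

te_Task 1 = (2 + 4·3 + 4)/6 = 18/6 = 3
te_Task 2 = (4 + 4·5 + 12)/6 = 36/6 = 6
te_Task 3 = (9 + 4·13 + 17)/6 = 78/6 = 13
te_Task 4 = (1 + 4·2 + 3)/6 = 12/6 = 2
te_Task 5 = (1 + 4·7 + 13)/6 = 42/6 = 7
te_Task 6 = (10 + 4·13 + 16)/6 = 78/6 = 13
te_Task 7 = (11 + 4·12 + 13)/6 = 72/6 = 12
te_Task 8 = (2 + 4·6 + 10)/6 = 36/6 = 6
te_Task 9 = (10 + 4·11 + 18)/6 = 72/6 = 12
te_Task 10 = (10 + 4·11 + 18)/6 = 72/6 = 12

Forward pass:
ES_Task 1 = 0; EF_Task 1 = 3
ES_Task 2 = 0; EF_Task 2 = 6
ES_Task 3 = 3; EF_Task 3 = 3+13 = 16
ES_Task 4 = 3; EF_Task 4 = 3+2 = 5
ES_Task 5 = max(EF_Task 1=3, EF_Task 2=6) = 6; EF_Task 5 = 6+7 = 13
ES_Task 6 = 3; EF_Task 6 = 3+13 = 16
ES_Task 7 = 3; EF_Task 7 = 3+12 = 15
ES_Task 8 = max(EF_Task 4=5, EF_Task 7=15) = 15; EF_Task 8 = 15+6 = 21
ES_Task 9 = max(EF_Task 1=3, EF_Task 2=6) = 6; EF_Task 9 = 6+12 = 18
ES_Task 10 = max(EF_Task 3=16, EF_Task 5=13, EF_Task 6=16, EF_Task 8=21, EF_Task 9=18) = 21; EF_Task 10 = 21+12 = 33
Expected project duration μ = 33 days. Critical path: Task 1 → Task 7 → Task 8 → Task 10.

Backward pass:
LF_Task 10 = 33; LS_Task 10 = 33−12 = 21
LF_Task 9 = LS_Task 10 = 21; LS_Task 9 = 21−12 = 9
LF_Task 8 = LS_Task 10 = 21; LS_Task 8 = 21−6 = 15
LF_Task 7 = LS_Task 8 = 15; LS_Task 7 = 15−12 = 3
LF_Task 6 = LS_Task 10 = 21; LS_Task 6 = 21−13 = 8
LF_Task 5 = LS_Task 10 = 21; LS_Task 5 = 21−7 = 14
LF_Task 4 = LS_Task 8 = 15; LS_Task 4 = 15−2 = 13
LF_Task 3 = LS_Task 10 = 21; LS_Task 3 = 21−13 = 8
LF_Task 2 = min(LS_Task 5=14, LS_Task 9=9) = 9; LS_Task 2 = 9−6 = 3
LF_Task 1 = min(LS_Task 3=8, LS_Task 4=13, LS_Task 5=14, LS_Task 6=8, LS_Task 7=3, LS_Task 9=9) = 3; LS_Task 1 = 3−3 = 0
Slack_Task 3 = LS_Task 3 − ES_Task 3 = 8 − 3 = 5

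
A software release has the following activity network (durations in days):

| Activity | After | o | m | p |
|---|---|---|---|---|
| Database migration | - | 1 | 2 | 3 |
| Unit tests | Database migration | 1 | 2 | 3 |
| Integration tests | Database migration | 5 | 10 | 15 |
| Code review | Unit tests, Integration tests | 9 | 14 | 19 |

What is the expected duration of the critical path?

26 days

te_Database migration = (1 + 4·2 + 3)/6 = 12/6 = 2
te_Unit tests = (1 + 4·2 + 3)/6 = 12/6 = 2
te_Integration tests = (5 + 4·10 + 15)/6 = 60/6 = 10
te_Code review = (9 + 4·14 + 19)/6 = 84/6 = 14

Forward pass:
ES_Database migration = 0; EF_Database migration = 2
ES_Unit tests = 2; EF_Unit tests = 2+2 = 4
ES_Integration tests = 2; EF_Integration tests = 2+10 = 12
ES_Code review = max(EF_Unit tests=4, EF_Integration tests=12) = 12; EF_Code review = 12+14 = 26
Expected project duration μ = 26 days. Critical path: Database migration → Integration tests → Code review.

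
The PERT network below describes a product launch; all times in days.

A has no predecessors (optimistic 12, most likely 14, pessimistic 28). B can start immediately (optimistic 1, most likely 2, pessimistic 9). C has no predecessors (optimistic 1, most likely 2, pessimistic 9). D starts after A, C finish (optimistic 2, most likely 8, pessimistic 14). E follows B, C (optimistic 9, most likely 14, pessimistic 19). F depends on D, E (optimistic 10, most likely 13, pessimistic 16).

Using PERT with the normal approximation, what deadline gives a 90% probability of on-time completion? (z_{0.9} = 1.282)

te_A = (12 + 4·14 + 28)/6 = 96/6 = 16; σ²_A = ((28−12)/6)² = 7.111
te_B = (1 + 4·2 + 9)/6 = 18/6 = 3; σ²_B = ((9−1)/6)² = 1.778
te_C = (1 + 4·2 + 9)/6 = 18/6 = 3; σ²_C = ((9−1)/6)² = 1.778
te_D = (2 + 4·8 + 14)/6 = 48/6 = 8; σ²_D = ((14−2)/6)² = 4.000
te_E = (9 + 4·14 + 19)/6 = 84/6 = 14; σ²_E = ((19−9)/6)² = 2.778
te_F = (10 + 4·13 + 16)/6 = 78/6 = 13; σ²_F = ((16−10)/6)² = 1.000

Forward pass:
ES_A = 0; EF_A = 16
ES_B = 0; EF_B = 3
ES_C = 0; EF_C = 3
ES_D = max(EF_A=16, EF_C=3) = 16; EF_D = 16+8 = 24
ES_E = max(EF_B=3, EF_C=3) = 3; EF_E = 3+14 = 17
ES_F = max(EF_D=24, EF_E=17) = 24; EF_F = 24+13 = 37
Expected project duration μ = 37 days. Critical path: A → D → F.

Variance along critical path = 7.111 + 4.000 + 1.000 = 12.111; σ = 3.480 days.
D = μ + z·σ = 37 + 1.282·3.480 = 41.5 days

41.5 days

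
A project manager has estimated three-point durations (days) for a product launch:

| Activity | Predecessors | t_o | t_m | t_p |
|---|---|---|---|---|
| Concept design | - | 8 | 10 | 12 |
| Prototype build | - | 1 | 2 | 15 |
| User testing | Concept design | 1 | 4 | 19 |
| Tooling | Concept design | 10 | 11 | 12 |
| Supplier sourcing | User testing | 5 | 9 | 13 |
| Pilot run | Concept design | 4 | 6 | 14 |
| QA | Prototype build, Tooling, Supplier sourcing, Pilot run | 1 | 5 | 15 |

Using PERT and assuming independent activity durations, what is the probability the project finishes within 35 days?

te_Concept design = (8 + 4·10 + 12)/6 = 60/6 = 10; σ²_Concept design = ((12−8)/6)² = 0.444
te_Prototype build = (1 + 4·2 + 15)/6 = 24/6 = 4; σ²_Prototype build = ((15−1)/6)² = 5.444
te_User testing = (1 + 4·4 + 19)/6 = 36/6 = 6; σ²_User testing = ((19−1)/6)² = 9.000
te_Tooling = (10 + 4·11 + 12)/6 = 66/6 = 11; σ²_Tooling = ((12−10)/6)² = 0.111
te_Supplier sourcing = (5 + 4·9 + 13)/6 = 54/6 = 9; σ²_Supplier sourcing = ((13−5)/6)² = 1.778
te_Pilot run = (4 + 4·6 + 14)/6 = 42/6 = 7; σ²_Pilot run = ((14−4)/6)² = 2.778
te_QA = (1 + 4·5 + 15)/6 = 36/6 = 6; σ²_QA = ((15−1)/6)² = 5.444

Forward pass:
ES_Concept design = 0; EF_Concept design = 10
ES_Prototype build = 0; EF_Prototype build = 4
ES_User testing = 10; EF_User testing = 10+6 = 16
ES_Tooling = 10; EF_Tooling = 10+11 = 21
ES_Supplier sourcing = 16; EF_Supplier sourcing = 16+9 = 25
ES_Pilot run = 10; EF_Pilot run = 10+7 = 17
ES_QA = max(EF_Prototype build=4, EF_Tooling=21, EF_Supplier sourcing=25, EF_Pilot run=17) = 25; EF_QA = 25+6 = 31
Expected project duration μ = 31 days. Critical path: Concept design → User testing → Supplier sourcing → QA.

Variance along critical path = 0.444 + 9.000 + 1.778 + 5.444 = 16.667; σ = √16.667 = 4.082 days.
Z = (35 − 31) / 4.082 = 0.980
P(T ≤ 35) = Φ(0.980) ≈ 0.836

0.836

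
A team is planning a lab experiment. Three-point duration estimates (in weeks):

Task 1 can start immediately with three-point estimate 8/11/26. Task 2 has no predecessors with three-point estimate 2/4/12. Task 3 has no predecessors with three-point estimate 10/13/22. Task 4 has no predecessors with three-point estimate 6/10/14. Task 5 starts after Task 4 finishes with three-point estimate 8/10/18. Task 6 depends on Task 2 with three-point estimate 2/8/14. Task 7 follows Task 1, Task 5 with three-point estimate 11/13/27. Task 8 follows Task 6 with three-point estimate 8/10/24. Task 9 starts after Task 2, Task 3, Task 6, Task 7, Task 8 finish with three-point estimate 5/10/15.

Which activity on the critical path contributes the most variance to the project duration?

te_Task 1 = (8 + 4·11 + 26)/6 = 78/6 = 13; σ²_Task 1 = ((26−8)/6)² = 9.000
te_Task 2 = (2 + 4·4 + 12)/6 = 30/6 = 5; σ²_Task 2 = ((12−2)/6)² = 2.778
te_Task 3 = (10 + 4·13 + 22)/6 = 84/6 = 14; σ²_Task 3 = ((22−10)/6)² = 4.000
te_Task 4 = (6 + 4·10 + 14)/6 = 60/6 = 10; σ²_Task 4 = ((14−6)/6)² = 1.778
te_Task 5 = (8 + 4·10 + 18)/6 = 66/6 = 11; σ²_Task 5 = ((18−8)/6)² = 2.778
te_Task 6 = (2 + 4·8 + 14)/6 = 48/6 = 8; σ²_Task 6 = ((14−2)/6)² = 4.000
te_Task 7 = (11 + 4·13 + 27)/6 = 90/6 = 15; σ²_Task 7 = ((27−11)/6)² = 7.111
te_Task 8 = (8 + 4·10 + 24)/6 = 72/6 = 12; σ²_Task 8 = ((24−8)/6)² = 7.111
te_Task 9 = (5 + 4·10 + 15)/6 = 60/6 = 10; σ²_Task 9 = ((15−5)/6)² = 2.778

Forward pass:
ES_Task 1 = 0; EF_Task 1 = 13
ES_Task 2 = 0; EF_Task 2 = 5
ES_Task 3 = 0; EF_Task 3 = 14
ES_Task 4 = 0; EF_Task 4 = 10
ES_Task 5 = 10; EF_Task 5 = 10+11 = 21
ES_Task 6 = 5; EF_Task 6 = 5+8 = 13
ES_Task 7 = max(EF_Task 1=13, EF_Task 5=21) = 21; EF_Task 7 = 21+15 = 36
ES_Task 8 = 13; EF_Task 8 = 13+12 = 25
ES_Task 9 = max(EF_Task 2=5, EF_Task 3=14, EF_Task 6=13, EF_Task 7=36, EF_Task 8=25) = 36; EF_Task 9 = 36+10 = 46
Expected project duration μ = 46 weeks. Critical path: Task 4 → Task 5 → Task 7 → Task 9.

Variances on critical path: σ²_Task 4=1.778, σ²_Task 5=2.778, σ²_Task 7=7.111, σ²_Task 9=2.778.
Largest is σ²_Task 7 = 7.111.

Task 7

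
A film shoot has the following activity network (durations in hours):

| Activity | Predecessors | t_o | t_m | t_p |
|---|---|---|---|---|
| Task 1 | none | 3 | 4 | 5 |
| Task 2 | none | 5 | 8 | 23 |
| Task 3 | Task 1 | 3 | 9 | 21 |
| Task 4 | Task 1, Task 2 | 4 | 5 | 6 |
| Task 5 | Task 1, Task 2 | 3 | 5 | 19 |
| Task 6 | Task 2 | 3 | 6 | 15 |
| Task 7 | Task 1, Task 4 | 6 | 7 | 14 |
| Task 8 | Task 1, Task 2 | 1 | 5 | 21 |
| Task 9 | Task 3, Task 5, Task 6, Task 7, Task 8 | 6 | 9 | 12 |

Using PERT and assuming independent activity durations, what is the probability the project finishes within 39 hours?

te_Task 1 = (3 + 4·4 + 5)/6 = 24/6 = 4; σ²_Task 1 = ((5−3)/6)² = 0.111
te_Task 2 = (5 + 4·8 + 23)/6 = 60/6 = 10; σ²_Task 2 = ((23−5)/6)² = 9.000
te_Task 3 = (3 + 4·9 + 21)/6 = 60/6 = 10; σ²_Task 3 = ((21−3)/6)² = 9.000
te_Task 4 = (4 + 4·5 + 6)/6 = 30/6 = 5; σ²_Task 4 = ((6−4)/6)² = 0.111
te_Task 5 = (3 + 4·5 + 19)/6 = 42/6 = 7; σ²_Task 5 = ((19−3)/6)² = 7.111
te_Task 6 = (3 + 4·6 + 15)/6 = 42/6 = 7; σ²_Task 6 = ((15−3)/6)² = 4.000
te_Task 7 = (6 + 4·7 + 14)/6 = 48/6 = 8; σ²_Task 7 = ((14−6)/6)² = 1.778
te_Task 8 = (1 + 4·5 + 21)/6 = 42/6 = 7; σ²_Task 8 = ((21−1)/6)² = 11.111
te_Task 9 = (6 + 4·9 + 12)/6 = 54/6 = 9; σ²_Task 9 = ((12−6)/6)² = 1.000

Forward pass:
ES_Task 1 = 0; EF_Task 1 = 4
ES_Task 2 = 0; EF_Task 2 = 10
ES_Task 3 = 4; EF_Task 3 = 4+10 = 14
ES_Task 4 = max(EF_Task 1=4, EF_Task 2=10) = 10; EF_Task 4 = 10+5 = 15
ES_Task 5 = max(EF_Task 1=4, EF_Task 2=10) = 10; EF_Task 5 = 10+7 = 17
ES_Task 6 = 10; EF_Task 6 = 10+7 = 17
ES_Task 7 = max(EF_Task 1=4, EF_Task 4=15) = 15; EF_Task 7 = 15+8 = 23
ES_Task 8 = max(EF_Task 1=4, EF_Task 2=10) = 10; EF_Task 8 = 10+7 = 17
ES_Task 9 = max(EF_Task 3=14, EF_Task 5=17, EF_Task 6=17, EF_Task 7=23, EF_Task 8=17) = 23; EF_Task 9 = 23+9 = 32
Expected project duration μ = 32 hours. Critical path: Task 2 → Task 4 → Task 7 → Task 9.

Variance along critical path = 9.000 + 0.111 + 1.778 + 1.000 = 11.889; σ = √11.889 = 3.448 hours.
Z = (39 − 32) / 3.448 = 2.030
P(T ≤ 39) = Φ(2.030) ≈ 0.979

0.979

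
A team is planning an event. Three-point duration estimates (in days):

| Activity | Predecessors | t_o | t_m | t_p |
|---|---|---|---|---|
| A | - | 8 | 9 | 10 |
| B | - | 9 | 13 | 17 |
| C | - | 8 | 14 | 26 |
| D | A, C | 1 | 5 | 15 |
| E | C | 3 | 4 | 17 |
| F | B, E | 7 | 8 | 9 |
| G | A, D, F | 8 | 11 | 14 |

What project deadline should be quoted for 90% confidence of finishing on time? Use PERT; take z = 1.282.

te_A = (8 + 4·9 + 10)/6 = 54/6 = 9; σ²_A = ((10−8)/6)² = 0.111
te_B = (9 + 4·13 + 17)/6 = 78/6 = 13; σ²_B = ((17−9)/6)² = 1.778
te_C = (8 + 4·14 + 26)/6 = 90/6 = 15; σ²_C = ((26−8)/6)² = 9.000
te_D = (1 + 4·5 + 15)/6 = 36/6 = 6; σ²_D = ((15−1)/6)² = 5.444
te_E = (3 + 4·4 + 17)/6 = 36/6 = 6; σ²_E = ((17−3)/6)² = 5.444
te_F = (7 + 4·8 + 9)/6 = 48/6 = 8; σ²_F = ((9−7)/6)² = 0.111
te_G = (8 + 4·11 + 14)/6 = 66/6 = 11; σ²_G = ((14−8)/6)² = 1.000

Forward pass:
ES_A = 0; EF_A = 9
ES_B = 0; EF_B = 13
ES_C = 0; EF_C = 15
ES_D = max(EF_A=9, EF_C=15) = 15; EF_D = 15+6 = 21
ES_E = 15; EF_E = 15+6 = 21
ES_F = max(EF_B=13, EF_E=21) = 21; EF_F = 21+8 = 29
ES_G = max(EF_A=9, EF_D=21, EF_F=29) = 29; EF_G = 29+11 = 40
Expected project duration μ = 40 days. Critical path: C → E → F → G.

Variance along critical path = 9.000 + 5.444 + 0.111 + 1.000 = 15.556; σ = 3.944 days.
D = μ + z·σ = 40 + 1.282·3.944 = 45.1 days

45.1 days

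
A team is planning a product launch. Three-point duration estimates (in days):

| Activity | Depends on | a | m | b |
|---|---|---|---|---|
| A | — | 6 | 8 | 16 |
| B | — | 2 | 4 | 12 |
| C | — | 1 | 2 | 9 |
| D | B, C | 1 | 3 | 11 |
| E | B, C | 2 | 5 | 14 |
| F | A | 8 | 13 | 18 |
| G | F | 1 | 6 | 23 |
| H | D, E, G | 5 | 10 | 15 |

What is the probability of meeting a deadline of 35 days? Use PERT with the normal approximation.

te_A = (6 + 4·8 + 16)/6 = 54/6 = 9; σ²_A = ((16−6)/6)² = 2.778
te_B = (2 + 4·4 + 12)/6 = 30/6 = 5; σ²_B = ((12−2)/6)² = 2.778
te_C = (1 + 4·2 + 9)/6 = 18/6 = 3; σ²_C = ((9−1)/6)² = 1.778
te_D = (1 + 4·3 + 11)/6 = 24/6 = 4; σ²_D = ((11−1)/6)² = 2.778
te_E = (2 + 4·5 + 14)/6 = 36/6 = 6; σ²_E = ((14−2)/6)² = 4.000
te_F = (8 + 4·13 + 18)/6 = 78/6 = 13; σ²_F = ((18−8)/6)² = 2.778
te_G = (1 + 4·6 + 23)/6 = 48/6 = 8; σ²_G = ((23−1)/6)² = 13.444
te_H = (5 + 4·10 + 15)/6 = 60/6 = 10; σ²_H = ((15−5)/6)² = 2.778

Forward pass:
ES_A = 0; EF_A = 9
ES_B = 0; EF_B = 5
ES_C = 0; EF_C = 3
ES_D = max(EF_B=5, EF_C=3) = 5; EF_D = 5+4 = 9
ES_E = max(EF_B=5, EF_C=3) = 5; EF_E = 5+6 = 11
ES_F = 9; EF_F = 9+13 = 22
ES_G = 22; EF_G = 22+8 = 30
ES_H = max(EF_D=9, EF_E=11, EF_G=30) = 30; EF_H = 30+10 = 40
Expected project duration μ = 40 days. Critical path: A → F → G → H.

Variance along critical path = 2.778 + 2.778 + 13.444 + 2.778 = 21.778; σ = √21.778 = 4.667 days.
Z = (35 − 40) / 4.667 = -1.071
P(T ≤ 35) = Φ(-1.071) ≈ 0.142

0.142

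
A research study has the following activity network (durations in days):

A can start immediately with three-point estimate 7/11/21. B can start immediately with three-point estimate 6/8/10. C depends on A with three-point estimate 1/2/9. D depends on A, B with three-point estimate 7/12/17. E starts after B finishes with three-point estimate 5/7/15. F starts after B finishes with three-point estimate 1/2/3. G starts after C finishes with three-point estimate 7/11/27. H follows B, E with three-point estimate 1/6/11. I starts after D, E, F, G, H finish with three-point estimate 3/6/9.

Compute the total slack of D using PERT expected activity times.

te_A = (7 + 4·11 + 21)/6 = 72/6 = 12
te_B = (6 + 4·8 + 10)/6 = 48/6 = 8
te_C = (1 + 4·2 + 9)/6 = 18/6 = 3
te_D = (7 + 4·12 + 17)/6 = 72/6 = 12
te_E = (5 + 4·7 + 15)/6 = 48/6 = 8
te_F = (1 + 4·2 + 3)/6 = 12/6 = 2
te_G = (7 + 4·11 + 27)/6 = 78/6 = 13
te_H = (1 + 4·6 + 11)/6 = 36/6 = 6
te_I = (3 + 4·6 + 9)/6 = 36/6 = 6

Forward pass:
ES_A = 0; EF_A = 12
ES_B = 0; EF_B = 8
ES_C = 12; EF_C = 12+3 = 15
ES_D = max(EF_A=12, EF_B=8) = 12; EF_D = 12+12 = 24
ES_E = 8; EF_E = 8+8 = 16
ES_F = 8; EF_F = 8+2 = 10
ES_G = 15; EF_G = 15+13 = 28
ES_H = max(EF_B=8, EF_E=16) = 16; EF_H = 16+6 = 22
ES_I = max(EF_D=24, EF_E=16, EF_F=10, EF_G=28, EF_H=22) = 28; EF_I = 28+6 = 34
Expected project duration μ = 34 days. Critical path: A → C → G → I.

Backward pass:
LF_I = 34; LS_I = 34−6 = 28
LF_H = LS_I = 28; LS_H = 28−6 = 22
LF_G = LS_I = 28; LS_G = 28−13 = 15
LF_F = LS_I = 28; LS_F = 28−2 = 26
LF_E = min(LS_H=22, LS_I=28) = 22; LS_E = 22−8 = 14
LF_D = LS_I = 28; LS_D = 28−12 = 16
LF_C = LS_G = 15; LS_C = 15−3 = 12
LF_B = min(LS_D=16, LS_E=14, LS_F=26, LS_H=22) = 14; LS_B = 14−8 = 6
LF_A = min(LS_C=12, LS_D=16) = 12; LS_A = 12−12 = 0
Slack_D = LS_D − ES_D = 16 − 12 = 4

4 days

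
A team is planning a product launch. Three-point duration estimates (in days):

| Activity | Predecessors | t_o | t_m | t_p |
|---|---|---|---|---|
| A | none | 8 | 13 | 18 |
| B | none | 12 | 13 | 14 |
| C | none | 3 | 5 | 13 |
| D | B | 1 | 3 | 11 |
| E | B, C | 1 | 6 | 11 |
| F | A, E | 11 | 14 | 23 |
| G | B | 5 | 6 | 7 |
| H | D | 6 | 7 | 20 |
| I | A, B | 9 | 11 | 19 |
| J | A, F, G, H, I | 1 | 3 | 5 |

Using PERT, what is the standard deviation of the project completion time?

te_A = (8 + 4·13 + 18)/6 = 78/6 = 13; σ²_A = ((18−8)/6)² = 2.778
te_B = (12 + 4·13 + 14)/6 = 78/6 = 13; σ²_B = ((14−12)/6)² = 0.111
te_C = (3 + 4·5 + 13)/6 = 36/6 = 6; σ²_C = ((13−3)/6)² = 2.778
te_D = (1 + 4·3 + 11)/6 = 24/6 = 4; σ²_D = ((11−1)/6)² = 2.778
te_E = (1 + 4·6 + 11)/6 = 36/6 = 6; σ²_E = ((11−1)/6)² = 2.778
te_F = (11 + 4·14 + 23)/6 = 90/6 = 15; σ²_F = ((23−11)/6)² = 4.000
te_G = (5 + 4·6 + 7)/6 = 36/6 = 6; σ²_G = ((7−5)/6)² = 0.111
te_H = (6 + 4·7 + 20)/6 = 54/6 = 9; σ²_H = ((20−6)/6)² = 5.444
te_I = (9 + 4·11 + 19)/6 = 72/6 = 12; σ²_I = ((19−9)/6)² = 2.778
te_J = (1 + 4·3 + 5)/6 = 18/6 = 3; σ²_J = ((5−1)/6)² = 0.444

Forward pass:
ES_A = 0; EF_A = 13
ES_B = 0; EF_B = 13
ES_C = 0; EF_C = 6
ES_D = 13; EF_D = 13+4 = 17
ES_E = max(EF_B=13, EF_C=6) = 13; EF_E = 13+6 = 19
ES_F = max(EF_A=13, EF_E=19) = 19; EF_F = 19+15 = 34
ES_G = 13; EF_G = 13+6 = 19
ES_H = 17; EF_H = 17+9 = 26
ES_I = max(EF_A=13, EF_B=13) = 13; EF_I = 13+12 = 25
ES_J = max(EF_A=13, EF_F=34, EF_G=19, EF_H=26, EF_I=25) = 34; EF_J = 34+3 = 37
Expected project duration μ = 37 days. Critical path: B → E → F → J.

Variance along critical path = 0.111 + 2.778 + 4.000 + 0.444 = 7.333
σ = √7.333 = 2.708 days

2.71 days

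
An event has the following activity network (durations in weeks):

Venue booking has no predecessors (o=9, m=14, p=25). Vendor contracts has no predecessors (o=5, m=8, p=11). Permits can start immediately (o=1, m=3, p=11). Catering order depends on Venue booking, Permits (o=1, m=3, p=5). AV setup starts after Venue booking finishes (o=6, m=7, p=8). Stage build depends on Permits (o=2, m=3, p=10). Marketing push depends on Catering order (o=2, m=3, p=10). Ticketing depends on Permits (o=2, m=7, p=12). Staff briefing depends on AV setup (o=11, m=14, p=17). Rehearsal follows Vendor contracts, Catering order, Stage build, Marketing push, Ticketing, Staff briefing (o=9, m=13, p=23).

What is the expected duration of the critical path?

50 weeks

te_Venue booking = (9 + 4·14 + 25)/6 = 90/6 = 15
te_Vendor contracts = (5 + 4·8 + 11)/6 = 48/6 = 8
te_Permits = (1 + 4·3 + 11)/6 = 24/6 = 4
te_Catering order = (1 + 4·3 + 5)/6 = 18/6 = 3
te_AV setup = (6 + 4·7 + 8)/6 = 42/6 = 7
te_Stage build = (2 + 4·3 + 10)/6 = 24/6 = 4
te_Marketing push = (2 + 4·3 + 10)/6 = 24/6 = 4
te_Ticketing = (2 + 4·7 + 12)/6 = 42/6 = 7
te_Staff briefing = (11 + 4·14 + 17)/6 = 84/6 = 14
te_Rehearsal = (9 + 4·13 + 23)/6 = 84/6 = 14

Forward pass:
ES_Venue booking = 0; EF_Venue booking = 15
ES_Vendor contracts = 0; EF_Vendor contracts = 8
ES_Permits = 0; EF_Permits = 4
ES_Catering order = max(EF_Venue booking=15, EF_Permits=4) = 15; EF_Catering order = 15+3 = 18
ES_AV setup = 15; EF_AV setup = 15+7 = 22
ES_Stage build = 4; EF_Stage build = 4+4 = 8
ES_Marketing push = 18; EF_Marketing push = 18+4 = 22
ES_Ticketing = 4; EF_Ticketing = 4+7 = 11
ES_Staff briefing = 22; EF_Staff briefing = 22+14 = 36
ES_Rehearsal = max(EF_Vendor contracts=8, EF_Catering order=18, EF_Stage build=8, EF_Marketing push=22, EF_Ticketing=11, EF_Staff briefing=36) = 36; EF_Rehearsal = 36+14 = 50
Expected project duration μ = 50 weeks. Critical path: Venue booking → AV setup → Staff briefing → Rehearsal.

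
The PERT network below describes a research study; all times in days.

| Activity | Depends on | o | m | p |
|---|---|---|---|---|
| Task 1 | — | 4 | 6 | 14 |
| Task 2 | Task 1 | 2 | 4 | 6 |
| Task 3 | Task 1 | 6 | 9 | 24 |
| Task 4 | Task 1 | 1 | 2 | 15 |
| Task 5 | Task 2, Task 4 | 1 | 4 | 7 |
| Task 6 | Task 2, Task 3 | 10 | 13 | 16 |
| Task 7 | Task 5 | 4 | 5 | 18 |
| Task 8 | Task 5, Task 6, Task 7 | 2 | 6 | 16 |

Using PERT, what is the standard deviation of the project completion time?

te_Task 1 = (4 + 4·6 + 14)/6 = 42/6 = 7; σ²_Task 1 = ((14−4)/6)² = 2.778
te_Task 2 = (2 + 4·4 + 6)/6 = 24/6 = 4; σ²_Task 2 = ((6−2)/6)² = 0.444
te_Task 3 = (6 + 4·9 + 24)/6 = 66/6 = 11; σ²_Task 3 = ((24−6)/6)² = 9.000
te_Task 4 = (1 + 4·2 + 15)/6 = 24/6 = 4; σ²_Task 4 = ((15−1)/6)² = 5.444
te_Task 5 = (1 + 4·4 + 7)/6 = 24/6 = 4; σ²_Task 5 = ((7−1)/6)² = 1.000
te_Task 6 = (10 + 4·13 + 16)/6 = 78/6 = 13; σ²_Task 6 = ((16−10)/6)² = 1.000
te_Task 7 = (4 + 4·5 + 18)/6 = 42/6 = 7; σ²_Task 7 = ((18−4)/6)² = 5.444
te_Task 8 = (2 + 4·6 + 16)/6 = 42/6 = 7; σ²_Task 8 = ((16−2)/6)² = 5.444

Forward pass:
ES_Task 1 = 0; EF_Task 1 = 7
ES_Task 2 = 7; EF_Task 2 = 7+4 = 11
ES_Task 3 = 7; EF_Task 3 = 7+11 = 18
ES_Task 4 = 7; EF_Task 4 = 7+4 = 11
ES_Task 5 = max(EF_Task 2=11, EF_Task 4=11) = 11; EF_Task 5 = 11+4 = 15
ES_Task 6 = max(EF_Task 2=11, EF_Task 3=18) = 18; EF_Task 6 = 18+13 = 31
ES_Task 7 = 15; EF_Task 7 = 15+7 = 22
ES_Task 8 = max(EF_Task 5=15, EF_Task 6=31, EF_Task 7=22) = 31; EF_Task 8 = 31+7 = 38
Expected project duration μ = 38 days. Critical path: Task 1 → Task 3 → Task 6 → Task 8.

Variance along critical path = 2.778 + 9.000 + 1.000 + 5.444 = 18.222
σ = √18.222 = 4.269 days

4.27 days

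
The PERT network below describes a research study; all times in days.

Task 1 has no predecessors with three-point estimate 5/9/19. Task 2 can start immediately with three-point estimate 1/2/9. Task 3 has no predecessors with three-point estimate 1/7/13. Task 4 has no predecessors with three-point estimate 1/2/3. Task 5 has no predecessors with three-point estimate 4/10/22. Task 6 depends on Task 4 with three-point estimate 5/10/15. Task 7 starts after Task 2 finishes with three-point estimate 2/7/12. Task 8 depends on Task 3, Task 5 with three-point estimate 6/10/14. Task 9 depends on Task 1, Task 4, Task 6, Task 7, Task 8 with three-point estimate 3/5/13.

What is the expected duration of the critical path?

te_Task 1 = (5 + 4·9 + 19)/6 = 60/6 = 10
te_Task 2 = (1 + 4·2 + 9)/6 = 18/6 = 3
te_Task 3 = (1 + 4·7 + 13)/6 = 42/6 = 7
te_Task 4 = (1 + 4·2 + 3)/6 = 12/6 = 2
te_Task 5 = (4 + 4·10 + 22)/6 = 66/6 = 11
te_Task 6 = (5 + 4·10 + 15)/6 = 60/6 = 10
te_Task 7 = (2 + 4·7 + 12)/6 = 42/6 = 7
te_Task 8 = (6 + 4·10 + 14)/6 = 60/6 = 10
te_Task 9 = (3 + 4·5 + 13)/6 = 36/6 = 6

Forward pass:
ES_Task 1 = 0; EF_Task 1 = 10
ES_Task 2 = 0; EF_Task 2 = 3
ES_Task 3 = 0; EF_Task 3 = 7
ES_Task 4 = 0; EF_Task 4 = 2
ES_Task 5 = 0; EF_Task 5 = 11
ES_Task 6 = 2; EF_Task 6 = 2+10 = 12
ES_Task 7 = 3; EF_Task 7 = 3+7 = 10
ES_Task 8 = max(EF_Task 3=7, EF_Task 5=11) = 11; EF_Task 8 = 11+10 = 21
ES_Task 9 = max(EF_Task 1=10, EF_Task 4=2, EF_Task 6=12, EF_Task 7=10, EF_Task 8=21) = 21; EF_Task 9 = 21+6 = 27
Expected project duration μ = 27 days. Critical path: Task 5 → Task 8 → Task 9.

27 days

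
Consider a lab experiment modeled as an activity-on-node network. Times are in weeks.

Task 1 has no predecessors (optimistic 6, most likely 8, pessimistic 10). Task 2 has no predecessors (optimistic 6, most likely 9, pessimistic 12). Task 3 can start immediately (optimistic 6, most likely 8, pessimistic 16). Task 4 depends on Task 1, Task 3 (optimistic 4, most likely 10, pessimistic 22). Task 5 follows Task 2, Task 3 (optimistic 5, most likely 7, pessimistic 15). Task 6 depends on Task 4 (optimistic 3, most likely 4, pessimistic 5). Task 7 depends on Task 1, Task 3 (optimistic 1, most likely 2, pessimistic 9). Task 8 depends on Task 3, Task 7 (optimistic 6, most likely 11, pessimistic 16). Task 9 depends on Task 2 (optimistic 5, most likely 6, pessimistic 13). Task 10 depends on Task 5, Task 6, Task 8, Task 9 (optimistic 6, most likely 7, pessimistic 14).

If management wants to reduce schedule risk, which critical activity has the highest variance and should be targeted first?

Task 4

te_Task 1 = (6 + 4·8 + 10)/6 = 48/6 = 8; σ²_Task 1 = ((10−6)/6)² = 0.444
te_Task 2 = (6 + 4·9 + 12)/6 = 54/6 = 9; σ²_Task 2 = ((12−6)/6)² = 1.000
te_Task 3 = (6 + 4·8 + 16)/6 = 54/6 = 9; σ²_Task 3 = ((16−6)/6)² = 2.778
te_Task 4 = (4 + 4·10 + 22)/6 = 66/6 = 11; σ²_Task 4 = ((22−4)/6)² = 9.000
te_Task 5 = (5 + 4·7 + 15)/6 = 48/6 = 8; σ²_Task 5 = ((15−5)/6)² = 2.778
te_Task 6 = (3 + 4·4 + 5)/6 = 24/6 = 4; σ²_Task 6 = ((5−3)/6)² = 0.111
te_Task 7 = (1 + 4·2 + 9)/6 = 18/6 = 3; σ²_Task 7 = ((9−1)/6)² = 1.778
te_Task 8 = (6 + 4·11 + 16)/6 = 66/6 = 11; σ²_Task 8 = ((16−6)/6)² = 2.778
te_Task 9 = (5 + 4·6 + 13)/6 = 42/6 = 7; σ²_Task 9 = ((13−5)/6)² = 1.778
te_Task 10 = (6 + 4·7 + 14)/6 = 48/6 = 8; σ²_Task 10 = ((14−6)/6)² = 1.778

Forward pass:
ES_Task 1 = 0; EF_Task 1 = 8
ES_Task 2 = 0; EF_Task 2 = 9
ES_Task 3 = 0; EF_Task 3 = 9
ES_Task 4 = max(EF_Task 1=8, EF_Task 3=9) = 9; EF_Task 4 = 9+11 = 20
ES_Task 5 = max(EF_Task 2=9, EF_Task 3=9) = 9; EF_Task 5 = 9+8 = 17
ES_Task 6 = 20; EF_Task 6 = 20+4 = 24
ES_Task 7 = max(EF_Task 1=8, EF_Task 3=9) = 9; EF_Task 7 = 9+3 = 12
ES_Task 8 = max(EF_Task 3=9, EF_Task 7=12) = 12; EF_Task 8 = 12+11 = 23
ES_Task 9 = 9; EF_Task 9 = 9+7 = 16
ES_Task 10 = max(EF_Task 5=17, EF_Task 6=24, EF_Task 8=23, EF_Task 9=16) = 24; EF_Task 10 = 24+8 = 32
Expected project duration μ = 32 weeks. Critical path: Task 3 → Task 4 → Task 6 → Task 10.

Variances on critical path: σ²_Task 3=2.778, σ²_Task 4=9.000, σ²_Task 6=0.111, σ²_Task 10=1.778.
Largest is σ²_Task 4 = 9.000.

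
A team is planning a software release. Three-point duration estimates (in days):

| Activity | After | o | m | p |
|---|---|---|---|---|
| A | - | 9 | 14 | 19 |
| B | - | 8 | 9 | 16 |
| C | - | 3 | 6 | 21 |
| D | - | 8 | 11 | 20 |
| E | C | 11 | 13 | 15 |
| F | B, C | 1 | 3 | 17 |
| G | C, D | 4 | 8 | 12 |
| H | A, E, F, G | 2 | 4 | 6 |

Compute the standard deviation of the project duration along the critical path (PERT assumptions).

3.14 days

te_A = (9 + 4·14 + 19)/6 = 84/6 = 14; σ²_A = ((19−9)/6)² = 2.778
te_B = (8 + 4·9 + 16)/6 = 60/6 = 10; σ²_B = ((16−8)/6)² = 1.778
te_C = (3 + 4·6 + 21)/6 = 48/6 = 8; σ²_C = ((21−3)/6)² = 9.000
te_D = (8 + 4·11 + 20)/6 = 72/6 = 12; σ²_D = ((20−8)/6)² = 4.000
te_E = (11 + 4·13 + 15)/6 = 78/6 = 13; σ²_E = ((15−11)/6)² = 0.444
te_F = (1 + 4·3 + 17)/6 = 30/6 = 5; σ²_F = ((17−1)/6)² = 7.111
te_G = (4 + 4·8 + 12)/6 = 48/6 = 8; σ²_G = ((12−4)/6)² = 1.778
te_H = (2 + 4·4 + 6)/6 = 24/6 = 4; σ²_H = ((6−2)/6)² = 0.444

Forward pass:
ES_A = 0; EF_A = 14
ES_B = 0; EF_B = 10
ES_C = 0; EF_C = 8
ES_D = 0; EF_D = 12
ES_E = 8; EF_E = 8+13 = 21
ES_F = max(EF_B=10, EF_C=8) = 10; EF_F = 10+5 = 15
ES_G = max(EF_C=8, EF_D=12) = 12; EF_G = 12+8 = 20
ES_H = max(EF_A=14, EF_E=21, EF_F=15, EF_G=20) = 21; EF_H = 21+4 = 25
Expected project duration μ = 25 days. Critical path: C → E → H.

Variance along critical path = 9.000 + 0.444 + 0.444 = 9.889
σ = √9.889 = 3.145 days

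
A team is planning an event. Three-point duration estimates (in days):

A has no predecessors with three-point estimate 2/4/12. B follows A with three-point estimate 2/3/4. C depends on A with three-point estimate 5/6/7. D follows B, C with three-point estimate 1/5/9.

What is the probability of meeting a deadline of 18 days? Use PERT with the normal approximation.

te_A = (2 + 4·4 + 12)/6 = 30/6 = 5; σ²_A = ((12−2)/6)² = 2.778
te_B = (2 + 4·3 + 4)/6 = 18/6 = 3; σ²_B = ((4−2)/6)² = 0.111
te_C = (5 + 4·6 + 7)/6 = 36/6 = 6; σ²_C = ((7−5)/6)² = 0.111
te_D = (1 + 4·5 + 9)/6 = 30/6 = 5; σ²_D = ((9−1)/6)² = 1.778

Forward pass:
ES_A = 0; EF_A = 5
ES_B = 5; EF_B = 5+3 = 8
ES_C = 5; EF_C = 5+6 = 11
ES_D = max(EF_B=8, EF_C=11) = 11; EF_D = 11+5 = 16
Expected project duration μ = 16 days. Critical path: A → C → D.

Variance along critical path = 2.778 + 0.111 + 1.778 = 4.667; σ = √4.667 = 2.160 days.
Z = (18 − 16) / 2.160 = 0.926
P(T ≤ 18) = Φ(0.926) ≈ 0.823

0.823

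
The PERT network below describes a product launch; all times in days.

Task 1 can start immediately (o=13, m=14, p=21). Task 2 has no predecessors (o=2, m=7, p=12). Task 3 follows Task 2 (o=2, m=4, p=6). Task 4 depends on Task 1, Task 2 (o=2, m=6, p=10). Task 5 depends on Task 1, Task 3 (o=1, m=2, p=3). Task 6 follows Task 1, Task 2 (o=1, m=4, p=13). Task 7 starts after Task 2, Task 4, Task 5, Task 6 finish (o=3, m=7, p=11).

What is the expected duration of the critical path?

te_Task 1 = (13 + 4·14 + 21)/6 = 90/6 = 15
te_Task 2 = (2 + 4·7 + 12)/6 = 42/6 = 7
te_Task 3 = (2 + 4·4 + 6)/6 = 24/6 = 4
te_Task 4 = (2 + 4·6 + 10)/6 = 36/6 = 6
te_Task 5 = (1 + 4·2 + 3)/6 = 12/6 = 2
te_Task 6 = (1 + 4·4 + 13)/6 = 30/6 = 5
te_Task 7 = (3 + 4·7 + 11)/6 = 42/6 = 7

Forward pass:
ES_Task 1 = 0; EF_Task 1 = 15
ES_Task 2 = 0; EF_Task 2 = 7
ES_Task 3 = 7; EF_Task 3 = 7+4 = 11
ES_Task 4 = max(EF_Task 1=15, EF_Task 2=7) = 15; EF_Task 4 = 15+6 = 21
ES_Task 5 = max(EF_Task 1=15, EF_Task 3=11) = 15; EF_Task 5 = 15+2 = 17
ES_Task 6 = max(EF_Task 1=15, EF_Task 2=7) = 15; EF_Task 6 = 15+5 = 20
ES_Task 7 = max(EF_Task 2=7, EF_Task 4=21, EF_Task 5=17, EF_Task 6=20) = 21; EF_Task 7 = 21+7 = 28
Expected project duration μ = 28 days. Critical path: Task 1 → Task 4 → Task 7.

28 days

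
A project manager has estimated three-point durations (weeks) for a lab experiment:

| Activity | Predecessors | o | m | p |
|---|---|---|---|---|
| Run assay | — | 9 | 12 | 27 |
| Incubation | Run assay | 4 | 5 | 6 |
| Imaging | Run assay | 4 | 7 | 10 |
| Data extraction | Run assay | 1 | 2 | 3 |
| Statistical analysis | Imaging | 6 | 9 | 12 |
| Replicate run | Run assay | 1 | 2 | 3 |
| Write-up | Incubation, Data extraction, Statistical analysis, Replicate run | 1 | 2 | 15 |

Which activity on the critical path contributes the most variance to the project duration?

te_Run assay = (9 + 4·12 + 27)/6 = 84/6 = 14; σ²_Run assay = ((27−9)/6)² = 9.000
te_Incubation = (4 + 4·5 + 6)/6 = 30/6 = 5; σ²_Incubation = ((6−4)/6)² = 0.111
te_Imaging = (4 + 4·7 + 10)/6 = 42/6 = 7; σ²_Imaging = ((10−4)/6)² = 1.000
te_Data extraction = (1 + 4·2 + 3)/6 = 12/6 = 2; σ²_Data extraction = ((3−1)/6)² = 0.111
te_Statistical analysis = (6 + 4·9 + 12)/6 = 54/6 = 9; σ²_Statistical analysis = ((12−6)/6)² = 1.000
te_Replicate run = (1 + 4·2 + 3)/6 = 12/6 = 2; σ²_Replicate run = ((3−1)/6)² = 0.111
te_Write-up = (1 + 4·2 + 15)/6 = 24/6 = 4; σ²_Write-up = ((15−1)/6)² = 5.444

Forward pass:
ES_Run assay = 0; EF_Run assay = 14
ES_Incubation = 14; EF_Incubation = 14+5 = 19
ES_Imaging = 14; EF_Imaging = 14+7 = 21
ES_Data extraction = 14; EF_Data extraction = 14+2 = 16
ES_Statistical analysis = 21; EF_Statistical analysis = 21+9 = 30
ES_Replicate run = 14; EF_Replicate run = 14+2 = 16
ES_Write-up = max(EF_Incubation=19, EF_Data extraction=16, EF_Statistical analysis=30, EF_Replicate run=16) = 30; EF_Write-up = 30+4 = 34
Expected project duration μ = 34 weeks. Critical path: Run assay → Imaging → Statistical analysis → Write-up.

Variances on critical path: σ²_Run assay=9.000, σ²_Imaging=1.000, σ²_Statistical analysis=1.000, σ²_Write-up=5.444.
Largest is σ²_Run assay = 9.000.

Run assay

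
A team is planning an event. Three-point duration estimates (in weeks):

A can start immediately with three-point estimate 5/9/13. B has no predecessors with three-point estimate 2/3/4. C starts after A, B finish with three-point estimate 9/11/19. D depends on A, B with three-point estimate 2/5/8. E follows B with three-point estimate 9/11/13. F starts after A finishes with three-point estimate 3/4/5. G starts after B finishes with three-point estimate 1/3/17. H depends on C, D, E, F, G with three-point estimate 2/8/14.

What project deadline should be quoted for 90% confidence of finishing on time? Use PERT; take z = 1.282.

32.7 weeks

te_A = (5 + 4·9 + 13)/6 = 54/6 = 9; σ²_A = ((13−5)/6)² = 1.778
te_B = (2 + 4·3 + 4)/6 = 18/6 = 3; σ²_B = ((4−2)/6)² = 0.111
te_C = (9 + 4·11 + 19)/6 = 72/6 = 12; σ²_C = ((19−9)/6)² = 2.778
te_D = (2 + 4·5 + 8)/6 = 30/6 = 5; σ²_D = ((8−2)/6)² = 1.000
te_E = (9 + 4·11 + 13)/6 = 66/6 = 11; σ²_E = ((13−9)/6)² = 0.444
te_F = (3 + 4·4 + 5)/6 = 24/6 = 4; σ²_F = ((5−3)/6)² = 0.111
te_G = (1 + 4·3 + 17)/6 = 30/6 = 5; σ²_G = ((17−1)/6)² = 7.111
te_H = (2 + 4·8 + 14)/6 = 48/6 = 8; σ²_H = ((14−2)/6)² = 4.000

Forward pass:
ES_A = 0; EF_A = 9
ES_B = 0; EF_B = 3
ES_C = max(EF_A=9, EF_B=3) = 9; EF_C = 9+12 = 21
ES_D = max(EF_A=9, EF_B=3) = 9; EF_D = 9+5 = 14
ES_E = 3; EF_E = 3+11 = 14
ES_F = 9; EF_F = 9+4 = 13
ES_G = 3; EF_G = 3+5 = 8
ES_H = max(EF_C=21, EF_D=14, EF_E=14, EF_F=13, EF_G=8) = 21; EF_H = 21+8 = 29
Expected project duration μ = 29 weeks. Critical path: A → C → H.

Variance along critical path = 1.778 + 2.778 + 4.000 = 8.556; σ = 2.925 weeks.
D = μ + z·σ = 29 + 1.282·2.925 = 32.7 weeks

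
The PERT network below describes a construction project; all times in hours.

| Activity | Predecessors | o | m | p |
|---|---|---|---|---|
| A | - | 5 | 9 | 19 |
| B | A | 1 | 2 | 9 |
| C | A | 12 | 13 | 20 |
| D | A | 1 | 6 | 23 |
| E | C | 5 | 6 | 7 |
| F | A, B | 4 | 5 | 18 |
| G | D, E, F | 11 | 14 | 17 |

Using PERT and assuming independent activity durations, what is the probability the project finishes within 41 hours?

0.149

te_A = (5 + 4·9 + 19)/6 = 60/6 = 10; σ²_A = ((19−5)/6)² = 5.444
te_B = (1 + 4·2 + 9)/6 = 18/6 = 3; σ²_B = ((9−1)/6)² = 1.778
te_C = (12 + 4·13 + 20)/6 = 84/6 = 14; σ²_C = ((20−12)/6)² = 1.778
te_D = (1 + 4·6 + 23)/6 = 48/6 = 8; σ²_D = ((23−1)/6)² = 13.444
te_E = (5 + 4·6 + 7)/6 = 36/6 = 6; σ²_E = ((7−5)/6)² = 0.111
te_F = (4 + 4·5 + 18)/6 = 42/6 = 7; σ²_F = ((18−4)/6)² = 5.444
te_G = (11 + 4·14 + 17)/6 = 84/6 = 14; σ²_G = ((17−11)/6)² = 1.000

Forward pass:
ES_A = 0; EF_A = 10
ES_B = 10; EF_B = 10+3 = 13
ES_C = 10; EF_C = 10+14 = 24
ES_D = 10; EF_D = 10+8 = 18
ES_E = 24; EF_E = 24+6 = 30
ES_F = max(EF_A=10, EF_B=13) = 13; EF_F = 13+7 = 20
ES_G = max(EF_D=18, EF_E=30, EF_F=20) = 30; EF_G = 30+14 = 44
Expected project duration μ = 44 hours. Critical path: A → C → E → G.

Variance along critical path = 5.444 + 1.778 + 0.111 + 1.000 = 8.333; σ = √8.333 = 2.887 hours.
Z = (41 − 44) / 2.887 = -1.039
P(T ≤ 41) = Φ(-1.039) ≈ 0.149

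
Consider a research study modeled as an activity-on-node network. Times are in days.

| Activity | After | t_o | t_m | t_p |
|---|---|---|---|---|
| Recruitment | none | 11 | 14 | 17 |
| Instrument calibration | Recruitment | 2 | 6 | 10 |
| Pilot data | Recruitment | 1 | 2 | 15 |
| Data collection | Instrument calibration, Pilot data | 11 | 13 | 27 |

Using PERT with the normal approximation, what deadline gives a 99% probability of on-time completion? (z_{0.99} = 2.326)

42.3 days

te_Recruitment = (11 + 4·14 + 17)/6 = 84/6 = 14; σ²_Recruitment = ((17−11)/6)² = 1.000
te_Instrument calibration = (2 + 4·6 + 10)/6 = 36/6 = 6; σ²_Instrument calibration = ((10−2)/6)² = 1.778
te_Pilot data = (1 + 4·2 + 15)/6 = 24/6 = 4; σ²_Pilot data = ((15−1)/6)² = 5.444
te_Data collection = (11 + 4·13 + 27)/6 = 90/6 = 15; σ²_Data collection = ((27−11)/6)² = 7.111

Forward pass:
ES_Recruitment = 0; EF_Recruitment = 14
ES_Instrument calibration = 14; EF_Instrument calibration = 14+6 = 20
ES_Pilot data = 14; EF_Pilot data = 14+4 = 18
ES_Data collection = max(EF_Instrument calibration=20, EF_Pilot data=18) = 20; EF_Data collection = 20+15 = 35
Expected project duration μ = 35 days. Critical path: Recruitment → Instrument calibration → Data collection.

Variance along critical path = 1.000 + 1.778 + 7.111 = 9.889; σ = 3.145 days.
D = μ + z·σ = 35 + 2.326·3.145 = 42.3 days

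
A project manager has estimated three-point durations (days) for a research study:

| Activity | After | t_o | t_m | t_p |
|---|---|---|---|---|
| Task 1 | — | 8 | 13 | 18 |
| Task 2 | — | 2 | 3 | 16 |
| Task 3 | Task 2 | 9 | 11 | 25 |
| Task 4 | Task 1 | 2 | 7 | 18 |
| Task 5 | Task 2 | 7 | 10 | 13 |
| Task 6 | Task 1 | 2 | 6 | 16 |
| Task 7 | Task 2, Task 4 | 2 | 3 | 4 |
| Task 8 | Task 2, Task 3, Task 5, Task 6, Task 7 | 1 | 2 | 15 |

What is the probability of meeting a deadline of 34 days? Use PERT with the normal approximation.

te_Task 1 = (8 + 4·13 + 18)/6 = 78/6 = 13; σ²_Task 1 = ((18−8)/6)² = 2.778
te_Task 2 = (2 + 4·3 + 16)/6 = 30/6 = 5; σ²_Task 2 = ((16−2)/6)² = 5.444
te_Task 3 = (9 + 4·11 + 25)/6 = 78/6 = 13; σ²_Task 3 = ((25−9)/6)² = 7.111
te_Task 4 = (2 + 4·7 + 18)/6 = 48/6 = 8; σ²_Task 4 = ((18−2)/6)² = 7.111
te_Task 5 = (7 + 4·10 + 13)/6 = 60/6 = 10; σ²_Task 5 = ((13−7)/6)² = 1.000
te_Task 6 = (2 + 4·6 + 16)/6 = 42/6 = 7; σ²_Task 6 = ((16−2)/6)² = 5.444
te_Task 7 = (2 + 4·3 + 4)/6 = 18/6 = 3; σ²_Task 7 = ((4−2)/6)² = 0.111
te_Task 8 = (1 + 4·2 + 15)/6 = 24/6 = 4; σ²_Task 8 = ((15−1)/6)² = 5.444

Forward pass:
ES_Task 1 = 0; EF_Task 1 = 13
ES_Task 2 = 0; EF_Task 2 = 5
ES_Task 3 = 5; EF_Task 3 = 5+13 = 18
ES_Task 4 = 13; EF_Task 4 = 13+8 = 21
ES_Task 5 = 5; EF_Task 5 = 5+10 = 15
ES_Task 6 = 13; EF_Task 6 = 13+7 = 20
ES_Task 7 = max(EF_Task 2=5, EF_Task 4=21) = 21; EF_Task 7 = 21+3 = 24
ES_Task 8 = max(EF_Task 2=5, EF_Task 3=18, EF_Task 5=15, EF_Task 6=20, EF_Task 7=24) = 24; EF_Task 8 = 24+4 = 28
Expected project duration μ = 28 days. Critical path: Task 1 → Task 4 → Task 7 → Task 8.

Variance along critical path = 2.778 + 7.111 + 0.111 + 5.444 = 15.444; σ = √15.444 = 3.930 days.
Z = (34 − 28) / 3.930 = 1.527
P(T ≤ 34) = Φ(1.527) ≈ 0.937

0.937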